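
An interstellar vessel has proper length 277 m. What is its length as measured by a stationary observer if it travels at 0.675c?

Proper length L₀ = 277 m
γ = 1/√(1 - 0.675²) = 1.355
L = L₀/γ = 277/1.355 = 204.4 m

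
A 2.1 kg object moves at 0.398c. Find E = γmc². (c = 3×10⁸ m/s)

γ = 1/√(1 - 0.398²) = 1.090
mc² = 2.1 × (3×10⁸)² = 1.890×10¹⁷ J
E = γmc² = 1.090 × 1.890×10¹⁷ = 2.060×10¹⁷ J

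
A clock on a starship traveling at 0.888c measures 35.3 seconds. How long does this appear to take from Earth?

Proper time Δt₀ = 35.3 seconds
γ = 1/√(1 - 0.888²) = 2.1747
Δt = γΔt₀ = 2.1747 × 35.3 = 76.77 seconds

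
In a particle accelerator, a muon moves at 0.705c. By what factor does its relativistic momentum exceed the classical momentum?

p_rel = γmv, p_class = mv
Ratio = γ = 1/√(1 - 0.705²)
= 1/√(0.502975) = 1.410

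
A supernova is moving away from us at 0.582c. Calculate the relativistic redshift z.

β = 0.582
(1+β)/(1-β) = 1.582/0.418 = 3.7847
√(3.7847) = 1.9454
z = 1.9454 - 1 = 0.9454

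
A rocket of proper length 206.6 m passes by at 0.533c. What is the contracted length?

Proper length L₀ = 206.6 m
γ = 1/√(1 - 0.533²) = 1.182
L = L₀/γ = 206.6/1.182 = 174.8 m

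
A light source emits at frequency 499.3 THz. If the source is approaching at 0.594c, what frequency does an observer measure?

β = v/c = 0.594
(1+β)/(1-β) = 1.594/0.406 = 3.926
Doppler factor = √(3.926) = 1.9814
f_obs = 499.3 × 1.9814 = 989.3 THz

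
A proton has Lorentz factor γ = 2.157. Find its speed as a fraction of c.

From γ = 1/√(1 - v²/c²):
1/γ² = 1/2.157² = 0.21493
v²/c² = 1 - 0.21493 = 0.78507
v/c = √(0.78507) = 0.8860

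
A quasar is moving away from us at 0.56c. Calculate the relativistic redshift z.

β = 0.56
(1+β)/(1-β) = 1.56/0.44 = 3.5455
√(3.5455) = 1.8829
z = 1.8829 - 1 = 0.8829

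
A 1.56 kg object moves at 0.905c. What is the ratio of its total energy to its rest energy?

E = γmc², E₀ = mc²
E/E₀ = γ = 1/√(1 - 0.905²) = 2.351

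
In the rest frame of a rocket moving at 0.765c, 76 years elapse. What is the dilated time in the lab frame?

Proper time Δt₀ = 76 years
γ = 1/√(1 - 0.765²) = 1.553
Δt = γΔt₀ = 1.553 × 76 = 118.0 years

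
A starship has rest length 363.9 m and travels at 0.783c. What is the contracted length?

Proper length L₀ = 363.9 m
γ = 1/√(1 - 0.783²) = 1.60766
L = L₀/γ = 363.9/1.60766 = 226.4 m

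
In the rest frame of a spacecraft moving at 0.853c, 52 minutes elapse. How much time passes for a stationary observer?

Proper time Δt₀ = 52 minutes
γ = 1/√(1 - 0.853²) = 1.916
Δt = γΔt₀ = 1.916 × 52 = 99.63 minutes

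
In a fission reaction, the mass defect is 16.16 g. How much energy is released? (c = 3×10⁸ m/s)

Convert mass defect: Δm = 16.16 g = 0.01616 kg
E = Δm·c² = 0.01616 × (3×10⁸)²
= 0.01616 × 9×10¹⁶ = 1.454×10¹⁵ J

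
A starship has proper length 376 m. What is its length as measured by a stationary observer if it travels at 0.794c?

Proper length L₀ = 376 m
γ = 1/√(1 - 0.794²) = 1.645
L = L₀/γ = 376/1.645 = 228.6 m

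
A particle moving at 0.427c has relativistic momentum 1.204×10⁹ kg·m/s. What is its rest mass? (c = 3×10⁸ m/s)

γ = 1/√(1 - 0.427²) = 1.1059
v = 0.427 × 3×10⁸ = 1.281×10⁸ m/s
m = p/(γv) = 1.204×10⁹/(1.1059 × 1.281×10⁸) = 8.499 kg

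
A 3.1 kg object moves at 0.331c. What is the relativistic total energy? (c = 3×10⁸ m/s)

γ = 1/√(1 - 0.331²) = 1.060
mc² = 3.1 × (3×10⁸)² = 2.790×10¹⁷ J
E = γmc² = 1.060 × 2.790×10¹⁷ = 2.957×10¹⁷ J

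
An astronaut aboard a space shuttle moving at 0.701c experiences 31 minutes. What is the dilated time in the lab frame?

Proper time Δt₀ = 31 minutes
γ = 1/√(1 - 0.701²) = 1.4022
Δt = γΔt₀ = 1.4022 × 31 = 43.47 minutes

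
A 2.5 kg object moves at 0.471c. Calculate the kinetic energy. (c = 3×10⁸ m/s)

γ = 1/√(1 - 0.471²) = 1.1336
γ - 1 = 0.1336
KE = (γ-1)mc² = 0.1336 × 2.5 × (3×10⁸)² = 3.006×10¹⁶ J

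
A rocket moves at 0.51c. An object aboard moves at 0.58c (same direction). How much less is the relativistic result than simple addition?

Classical: u' + v = 0.58 + 0.51 = 1.09c
Relativistic: u = (0.58 + 0.51)/(1 + 0.2958) = 1.09/1.2958 = 0.8412c
Difference: 1.09 - 0.8412 = 0.2488c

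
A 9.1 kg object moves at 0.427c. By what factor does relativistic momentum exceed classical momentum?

p_rel = γmv, p_class = mv
Ratio = γ = 1/√(1 - 0.427²) = 1.106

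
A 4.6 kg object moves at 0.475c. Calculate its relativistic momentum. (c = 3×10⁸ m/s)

γ = 1/√(1 - 0.475²) = 1.1364
v = 0.475 × 3×10⁸ = 1.425×10⁸ m/s
p = γmv = 1.1364 × 4.6 × 1.425×10⁸ = 7.449×10⁸ kg·m/s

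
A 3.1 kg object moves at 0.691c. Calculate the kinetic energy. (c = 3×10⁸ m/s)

γ = 1/√(1 - 0.691²) = 1.3834
γ - 1 = 0.3834
KE = (γ-1)mc² = 0.3834 × 3.1 × (3×10⁸)² = 1.070×10¹⁷ J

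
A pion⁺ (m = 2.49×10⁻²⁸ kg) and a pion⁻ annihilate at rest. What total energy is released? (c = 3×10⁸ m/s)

Both particles have the same rest mass, so total mass = 2m
E = 2m·c² = 2 × 2.49×10⁻²⁸ × (3×10⁸)²
= 2 × 2.49×10⁻²⁸ × 9×10¹⁶
= 4.482×10⁻¹¹ J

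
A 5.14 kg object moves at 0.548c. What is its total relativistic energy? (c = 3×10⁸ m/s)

γ = 1/√(1 - 0.548²) = 1.1955
mc² = 5.14 × (3×10⁸)² = 4.626×10¹⁷ J
E = γmc² = 1.1955 × 4.626×10¹⁷ = 5.530×10¹⁷ J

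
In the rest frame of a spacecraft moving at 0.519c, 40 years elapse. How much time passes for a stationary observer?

Proper time Δt₀ = 40 years
γ = 1/√(1 - 0.519²) = 1.170
Δt = γΔt₀ = 1.170 × 40 = 46.80 years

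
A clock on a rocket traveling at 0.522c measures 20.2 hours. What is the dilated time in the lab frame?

Proper time Δt₀ = 20.2 hours
γ = 1/√(1 - 0.522²) = 1.1724
Δt = γΔt₀ = 1.1724 × 20.2 = 23.68 hours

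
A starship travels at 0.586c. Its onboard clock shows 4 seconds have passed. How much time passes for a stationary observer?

Proper time Δt₀ = 4 seconds
γ = 1/√(1 - 0.586²) = 1.234
Δt = γΔt₀ = 1.234 × 4 = 4.936 seconds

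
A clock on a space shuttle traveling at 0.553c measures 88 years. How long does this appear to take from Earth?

Proper time Δt₀ = 88 years
γ = 1/√(1 - 0.553²) = 1.200
Δt = γΔt₀ = 1.200 × 88 = 105.6 years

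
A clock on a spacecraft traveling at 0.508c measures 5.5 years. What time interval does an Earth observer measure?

Proper time Δt₀ = 5.5 years
γ = 1/√(1 - 0.508²) = 1.16096
Δt = γΔt₀ = 1.16096 × 5.5 = 6.385 years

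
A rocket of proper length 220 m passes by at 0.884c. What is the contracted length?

Proper length L₀ = 220 m
γ = 1/√(1 - 0.884²) = 2.1391
L = L₀/γ = 220/2.1391 = 102.8 m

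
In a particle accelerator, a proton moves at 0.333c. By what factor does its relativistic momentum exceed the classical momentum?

p_rel = γmv, p_class = mv
Ratio = γ = 1/√(1 - 0.333²)
= 1/√(0.889111) = 1.061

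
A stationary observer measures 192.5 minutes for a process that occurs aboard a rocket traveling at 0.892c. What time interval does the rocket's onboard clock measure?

Dilated time Δt = 192.5 minutes
γ = 1/√(1 - 0.892²) = 2.2122
Δt₀ = Δt/γ = 192.5/2.2122 = 87.02 minutes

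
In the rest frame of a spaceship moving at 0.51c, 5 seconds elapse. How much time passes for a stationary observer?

Proper time Δt₀ = 5 seconds
γ = 1/√(1 - 0.51²) = 1.1626
Δt = γΔt₀ = 1.1626 × 5 = 5.813 seconds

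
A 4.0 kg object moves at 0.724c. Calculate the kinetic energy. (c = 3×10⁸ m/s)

γ = 1/√(1 - 0.724²) = 1.4497
γ - 1 = 0.4497
KE = (γ-1)mc² = 0.4497 × 4.0 × (3×10⁸)² = 1.619×10¹⁷ J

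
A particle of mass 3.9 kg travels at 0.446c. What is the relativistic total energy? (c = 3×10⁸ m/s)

γ = 1/√(1 - 0.446²) = 1.1173
mc² = 3.9 × (3×10⁸)² = 3.510×10¹⁷ J
E = γmc² = 1.1173 × 3.510×10¹⁷ = 3.922×10¹⁷ J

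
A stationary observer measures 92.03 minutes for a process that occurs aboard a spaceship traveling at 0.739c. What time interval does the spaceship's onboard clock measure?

Dilated time Δt = 92.03 minutes
γ = 1/√(1 - 0.739²) = 1.4843
Δt₀ = Δt/γ = 92.03/1.4843 = 62.00 minutes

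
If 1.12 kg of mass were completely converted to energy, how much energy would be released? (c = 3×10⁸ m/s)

Using E = mc²:
c² = (3×10⁸)² = 9×10¹⁶ m²/s²
E = 1.12 × 9×10¹⁶ = 1.008×10¹⁷ J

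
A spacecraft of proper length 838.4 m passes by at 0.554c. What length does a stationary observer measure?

Proper length L₀ = 838.4 m
γ = 1/√(1 - 0.554²) = 1.2012
L = L₀/γ = 838.4/1.2012 = 698.0 m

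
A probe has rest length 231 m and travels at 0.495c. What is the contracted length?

Proper length L₀ = 231 m
γ = 1/√(1 - 0.495²) = 1.151
L = L₀/γ = 231/1.151 = 200.7 m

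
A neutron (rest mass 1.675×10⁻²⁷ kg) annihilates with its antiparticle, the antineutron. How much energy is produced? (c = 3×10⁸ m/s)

Both particles have the same rest mass, so total mass = 2m
E = 2m·c² = 2 × 1.675×10⁻²⁷ × (3×10⁸)²
= 2 × 1.675×10⁻²⁷ × 9×10¹⁶
= 3.015×10⁻¹⁰ J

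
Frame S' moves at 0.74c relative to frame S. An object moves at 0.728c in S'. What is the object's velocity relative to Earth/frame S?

u = (u' + v)/(1 + u'v/c²)
Numerator: 0.728 + 0.74 = 1.468
Denominator: 1 + 0.53872 = 1.53872
u = 1.468/1.53872 = 0.9540c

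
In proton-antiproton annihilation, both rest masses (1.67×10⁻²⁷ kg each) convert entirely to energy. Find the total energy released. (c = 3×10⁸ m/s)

Both particles have the same rest mass, so total mass = 2m
E = 2m·c² = 2 × 1.67×10⁻²⁷ × (3×10⁸)²
= 2 × 1.67×10⁻²⁷ × 9×10¹⁶
= 3.006×10⁻¹⁰ J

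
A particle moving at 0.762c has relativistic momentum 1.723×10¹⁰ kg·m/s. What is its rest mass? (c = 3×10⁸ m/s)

γ = 1/√(1 - 0.762²) = 1.5442
v = 0.762 × 3×10⁸ = 2.286×10⁸ m/s
m = p/(γv) = 1.723×10¹⁰/(1.5442 × 2.286×10⁸) = 48.81 kg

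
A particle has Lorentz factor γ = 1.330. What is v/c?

From γ = 1/√(1 - v²/c²):
1/γ² = 1/1.330² = 0.5653
v²/c² = 1 - 0.5653 = 0.4347
v/c = √(0.4347) = 0.6593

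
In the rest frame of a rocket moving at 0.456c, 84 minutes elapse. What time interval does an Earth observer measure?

Proper time Δt₀ = 84 minutes
γ = 1/√(1 - 0.456²) = 1.1236
Δt = γΔt₀ = 1.1236 × 84 = 94.38 minutes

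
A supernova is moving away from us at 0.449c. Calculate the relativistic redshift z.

β = 0.449
(1+β)/(1-β) = 1.449/0.551 = 2.630
√(2.630) = 1.6217
z = 1.6217 - 1 = 0.6217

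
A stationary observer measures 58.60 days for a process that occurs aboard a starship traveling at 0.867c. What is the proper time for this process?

Dilated time Δt = 58.60 days
γ = 1/√(1 - 0.867²) = 2.007
Δt₀ = Δt/γ = 58.60/2.007 = 29.20 days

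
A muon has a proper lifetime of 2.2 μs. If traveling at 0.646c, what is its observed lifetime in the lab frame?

Proper lifetime τ₀ = 2.2 μs
γ = 1/√(1 - 0.646²) = 1.310
τ = γτ₀ = 1.310 × 2.2 μs = 2.882 μs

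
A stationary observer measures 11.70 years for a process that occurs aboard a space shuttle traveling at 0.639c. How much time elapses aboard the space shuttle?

Dilated time Δt = 11.70 years
γ = 1/√(1 - 0.639²) = 1.300
Δt₀ = Δt/γ = 11.70/1.300 = 9.000 years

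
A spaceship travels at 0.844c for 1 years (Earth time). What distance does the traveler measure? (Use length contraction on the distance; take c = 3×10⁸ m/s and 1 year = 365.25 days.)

Earth distance: d = v × t = 0.844c × 1 yr = 7.990×10¹⁵ m
γ = 1.864
d' = d/γ = 7.990×10¹⁵/1.864 = 4.286×10¹⁵ m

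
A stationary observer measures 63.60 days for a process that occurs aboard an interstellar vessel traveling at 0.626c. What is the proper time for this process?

Dilated time Δt = 63.60 days
γ = 1/√(1 - 0.626²) = 1.2823
Δt₀ = Δt/γ = 63.60/1.2823 = 49.60 days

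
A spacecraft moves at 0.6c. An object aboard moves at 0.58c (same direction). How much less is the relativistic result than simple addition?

Classical: u' + v = 0.58 + 0.6 = 1.18c
Relativistic: u = (0.58 + 0.6)/(1 + 0.348) = 1.18/1.348 = 0.8754c
Difference: 1.18 - 0.8754 = 0.3046c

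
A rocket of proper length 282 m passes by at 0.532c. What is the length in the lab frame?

Proper length L₀ = 282 m
γ = 1/√(1 - 0.532²) = 1.181
L = L₀/γ = 282/1.181 = 238.8 m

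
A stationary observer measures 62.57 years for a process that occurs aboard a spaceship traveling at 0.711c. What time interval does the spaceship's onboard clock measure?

Dilated time Δt = 62.57 years
γ = 1/√(1 - 0.711²) = 1.422
Δt₀ = Δt/γ = 62.57/1.422 = 44.00 years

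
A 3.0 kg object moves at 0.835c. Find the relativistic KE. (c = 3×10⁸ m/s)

γ = 1/√(1 - 0.835²) = 1.8174
γ - 1 = 0.8174
KE = (γ-1)mc² = 0.8174 × 3.0 × (3×10⁸)² = 2.207×10¹⁷ J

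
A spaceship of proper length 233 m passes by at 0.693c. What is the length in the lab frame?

Proper length L₀ = 233 m
γ = 1/√(1 - 0.693²) = 1.387
L = L₀/γ = 233/1.387 = 168.0 m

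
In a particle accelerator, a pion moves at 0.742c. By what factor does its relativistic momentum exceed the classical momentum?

p_rel = γmv, p_class = mv
Ratio = γ = 1/√(1 - 0.742²)
= 1/√(0.449436) = 1.492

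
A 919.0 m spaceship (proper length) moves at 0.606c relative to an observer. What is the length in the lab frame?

Proper length L₀ = 919.0 m
γ = 1/√(1 - 0.606²) = 1.2571
L = L₀/γ = 919.0/1.2571 = 731.0 m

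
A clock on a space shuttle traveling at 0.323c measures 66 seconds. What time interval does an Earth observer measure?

Proper time Δt₀ = 66 seconds
γ = 1/√(1 - 0.323²) = 1.0566
Δt = γΔt₀ = 1.0566 × 66 = 69.74 seconds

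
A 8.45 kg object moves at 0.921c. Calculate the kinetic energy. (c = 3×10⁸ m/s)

γ = 1/√(1 - 0.921²) = 2.567
γ - 1 = 1.567
KE = (γ-1)mc² = 1.567 × 8.45 × (3×10⁸)² = 1.192×10¹⁸ J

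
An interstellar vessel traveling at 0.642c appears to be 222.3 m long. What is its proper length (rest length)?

Contracted length L = 222.3 m
γ = 1/√(1 - 0.642²) = 1.304
L₀ = γL = 1.304 × 222.3 = 289.9 m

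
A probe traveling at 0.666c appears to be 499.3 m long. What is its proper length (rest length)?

Contracted length L = 499.3 m
γ = 1/√(1 - 0.666²) = 1.34057
L₀ = γL = 1.34057 × 499.3 = 669.3 m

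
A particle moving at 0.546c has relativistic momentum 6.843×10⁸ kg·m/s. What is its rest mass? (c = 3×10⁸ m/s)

γ = 1/√(1 - 0.546²) = 1.1936
v = 0.546 × 3×10⁸ = 1.638×10⁸ m/s
m = p/(γv) = 6.843×10⁸/(1.1936 × 1.638×10⁸) = 3.500 kg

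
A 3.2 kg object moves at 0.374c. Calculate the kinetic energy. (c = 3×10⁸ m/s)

γ = 1/√(1 - 0.374²) = 1.07825
γ - 1 = 0.07825
KE = (γ-1)mc² = 0.07825 × 3.2 × (3×10⁸)² = 2.254×10¹⁶ J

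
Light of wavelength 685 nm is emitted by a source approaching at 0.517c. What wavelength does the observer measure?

β = 0.517
Wavelength Doppler factor = √(0.483/1.517) = √(0.3184) = 0.5643
λ_obs = 685 × 0.5643 = 386.5 nm (blueshift)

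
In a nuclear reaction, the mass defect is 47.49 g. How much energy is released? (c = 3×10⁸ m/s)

Convert mass defect: Δm = 47.49 g = 0.04749 kg
E = Δm·c² = 0.04749 × (3×10⁸)²
= 0.04749 × 9×10¹⁶ = 4.274×10¹⁵ J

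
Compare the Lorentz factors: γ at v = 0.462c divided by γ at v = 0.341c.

γ₁ = 1/√(1 - 0.462²) = 1.128
γ₂ = 1/√(1 - 0.341²) = 1.064
γ₁/γ₂ = 1.128/1.064 = 1.060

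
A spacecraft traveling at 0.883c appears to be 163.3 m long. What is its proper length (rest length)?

Contracted length L = 163.3 m
γ = 1/√(1 - 0.883²) = 2.1305
L₀ = γL = 2.1305 × 163.3 = 347.9 m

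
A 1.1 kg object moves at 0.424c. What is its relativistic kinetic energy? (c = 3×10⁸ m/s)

γ = 1/√(1 - 0.424²) = 1.10416
γ - 1 = 0.10416
KE = (γ-1)mc² = 0.10416 × 1.1 × (3×10⁸)² = 1.031×10¹⁶ J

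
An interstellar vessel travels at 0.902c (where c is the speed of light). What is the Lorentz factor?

v/c = 0.902, so (v/c)² = 0.813604
1 - (v/c)² = 0.186396
γ = 1/√(0.186396) = 2.316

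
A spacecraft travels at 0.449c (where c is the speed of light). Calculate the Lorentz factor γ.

v/c = 0.449, so (v/c)² = 0.201601
1 - (v/c)² = 0.798399
γ = 1/√(0.798399) = 1.119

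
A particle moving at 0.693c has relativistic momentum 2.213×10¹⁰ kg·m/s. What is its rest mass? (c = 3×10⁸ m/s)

γ = 1/√(1 - 0.693²) = 1.3871
v = 0.693 × 3×10⁸ = 2.079×10⁸ m/s
m = p/(γv) = 2.213×10¹⁰/(1.3871 × 2.079×10⁸) = 76.74 kg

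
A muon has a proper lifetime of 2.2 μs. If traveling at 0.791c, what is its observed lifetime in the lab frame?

Proper lifetime τ₀ = 2.2 μs
γ = 1/√(1 - 0.791²) = 1.6345
τ = γτ₀ = 1.6345 × 2.2 μs = 3.596 μs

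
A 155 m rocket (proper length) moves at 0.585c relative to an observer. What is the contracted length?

Proper length L₀ = 155 m
γ = 1/√(1 - 0.585²) = 1.233
L = L₀/γ = 155/1.233 = 125.7 m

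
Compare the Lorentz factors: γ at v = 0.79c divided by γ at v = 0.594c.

γ₁ = 1/√(1 - 0.79²) = 1.631
γ₂ = 1/√(1 - 0.594²) = 1.243
γ₁/γ₂ = 1.631/1.243 = 1.312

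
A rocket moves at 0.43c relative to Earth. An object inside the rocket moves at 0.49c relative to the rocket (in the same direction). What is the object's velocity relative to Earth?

u = (u' + v)/(1 + u'v/c²)
Numerator: 0.49 + 0.43 = 0.92
Denominator: 1 + 0.2107 = 1.2107
u = 0.92/1.2107 = 0.7599c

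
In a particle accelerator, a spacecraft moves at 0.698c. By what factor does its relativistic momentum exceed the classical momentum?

p_rel = γmv, p_class = mv
Ratio = γ = 1/√(1 - 0.698²)
= 1/√(0.512796) = 1.396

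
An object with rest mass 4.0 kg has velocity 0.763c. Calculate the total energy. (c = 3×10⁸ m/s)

γ = 1/√(1 - 0.763²) = 1.547
mc² = 4.0 × (3×10⁸)² = 3.600×10¹⁷ J
E = γmc² = 1.547 × 3.600×10¹⁷ = 5.569×10¹⁷ J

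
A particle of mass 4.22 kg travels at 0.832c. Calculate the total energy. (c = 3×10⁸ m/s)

γ = 1/√(1 - 0.832²) = 1.8025
mc² = 4.22 × (3×10⁸)² = 3.798×10¹⁷ J
E = γmc² = 1.8025 × 3.798×10¹⁷ = 6.846×10¹⁷ J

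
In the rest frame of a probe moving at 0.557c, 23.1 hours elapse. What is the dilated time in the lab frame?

Proper time Δt₀ = 23.1 hours
γ = 1/√(1 - 0.557²) = 1.204
Δt = γΔt₀ = 1.204 × 23.1 = 27.81 hours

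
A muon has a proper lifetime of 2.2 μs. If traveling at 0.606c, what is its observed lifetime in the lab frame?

Proper lifetime τ₀ = 2.2 μs
γ = 1/√(1 - 0.606²) = 1.2571
τ = γτ₀ = 1.2571 × 2.2 μs = 2.766 μs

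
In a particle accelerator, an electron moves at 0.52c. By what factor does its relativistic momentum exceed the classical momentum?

p_rel = γmv, p_class = mv
Ratio = γ = 1/√(1 - 0.52²)
= 1/√(0.7296) = 1.171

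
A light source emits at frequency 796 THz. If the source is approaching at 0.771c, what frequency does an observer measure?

β = v/c = 0.771
(1+β)/(1-β) = 1.771/0.229 = 7.734
Doppler factor = √(7.734) = 2.781
f_obs = 796 × 2.781 = 2214 THz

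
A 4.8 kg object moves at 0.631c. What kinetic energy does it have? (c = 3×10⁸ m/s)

γ = 1/√(1 - 0.631²) = 1.28902
γ - 1 = 0.28902
KE = (γ-1)mc² = 0.28902 × 4.8 × (3×10⁸)² = 1.249×10¹⁷ J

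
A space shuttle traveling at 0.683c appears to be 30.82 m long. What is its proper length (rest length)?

Contracted length L = 30.82 m
γ = 1/√(1 - 0.683²) = 1.369
L₀ = γL = 1.369 × 30.82 = 42.19 m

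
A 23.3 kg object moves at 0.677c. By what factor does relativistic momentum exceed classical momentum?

p_rel = γmv, p_class = mv
Ratio = γ = 1/√(1 - 0.677²) = 1.359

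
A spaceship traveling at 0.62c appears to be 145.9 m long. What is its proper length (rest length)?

Contracted length L = 145.9 m
γ = 1/√(1 - 0.62²) = 1.275
L₀ = γL = 1.275 × 145.9 = 186.0 m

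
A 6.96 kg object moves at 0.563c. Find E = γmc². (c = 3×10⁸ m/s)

γ = 1/√(1 - 0.563²) = 1.210
mc² = 6.96 × (3×10⁸)² = 6.264×10¹⁷ J
E = γmc² = 1.210 × 6.264×10¹⁷ = 7.579×10¹⁷ J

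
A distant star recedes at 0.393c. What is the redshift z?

β = 0.393
(1+β)/(1-β) = 1.393/0.607 = 2.295
√(2.295) = 1.5149
z = 1.5149 - 1 = 0.5149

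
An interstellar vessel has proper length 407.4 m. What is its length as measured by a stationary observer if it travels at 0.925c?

Proper length L₀ = 407.4 m
γ = 1/√(1 - 0.925²) = 2.632
L = L₀/γ = 407.4/2.632 = 154.8 m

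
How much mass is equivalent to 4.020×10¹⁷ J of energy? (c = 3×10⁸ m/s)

From E = mc², we get m = E/c²
c² = (3×10⁸)² = 9×10¹⁶ m²/s²
m = 4.020×10¹⁷ / 9×10¹⁶ = 4.467 kg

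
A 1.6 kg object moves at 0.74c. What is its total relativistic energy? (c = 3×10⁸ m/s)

γ = 1/√(1 - 0.74²) = 1.487
mc² = 1.6 × (3×10⁸)² = 1.440×10¹⁷ J
E = γmc² = 1.487 × 1.440×10¹⁷ = 2.141×10¹⁷ J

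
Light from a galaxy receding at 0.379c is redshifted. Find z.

β = 0.379
(1+β)/(1-β) = 1.379/0.621 = 2.2206
√(2.2206) = 1.4902
z = 1.4902 - 1 = 0.4902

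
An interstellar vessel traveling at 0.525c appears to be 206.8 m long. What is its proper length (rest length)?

Contracted length L = 206.8 m
γ = 1/√(1 - 0.525²) = 1.175
L₀ = γL = 1.175 × 206.8 = 243.0 m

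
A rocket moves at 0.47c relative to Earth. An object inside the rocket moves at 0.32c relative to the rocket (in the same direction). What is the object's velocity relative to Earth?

u = (u' + v)/(1 + u'v/c²)
Numerator: 0.32 + 0.47 = 0.79
Denominator: 1 + 0.1504 = 1.1504
u = 0.79/1.1504 = 0.6867c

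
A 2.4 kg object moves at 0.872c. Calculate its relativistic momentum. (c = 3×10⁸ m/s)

γ = 1/√(1 - 0.872²) = 2.043
v = 0.872 × 3×10⁸ = 2.616×10⁸ m/s
p = γmv = 2.043 × 2.4 × 2.616×10⁸ = 1.283×10⁹ kg·m/s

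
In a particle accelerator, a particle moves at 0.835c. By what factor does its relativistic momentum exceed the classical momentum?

p_rel = γmv, p_class = mv
Ratio = γ = 1/√(1 - 0.835²)
= 1/√(0.302775) = 1.817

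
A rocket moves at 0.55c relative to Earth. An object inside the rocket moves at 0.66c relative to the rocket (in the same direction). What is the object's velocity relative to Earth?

u = (u' + v)/(1 + u'v/c²)
Numerator: 0.66 + 0.55 = 1.21
Denominator: 1 + 0.363 = 1.363
u = 1.21/1.363 = 0.8877c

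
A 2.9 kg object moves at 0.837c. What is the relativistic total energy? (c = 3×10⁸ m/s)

γ = 1/√(1 - 0.837²) = 1.8275
mc² = 2.9 × (3×10⁸)² = 2.610×10¹⁷ J
E = γmc² = 1.8275 × 2.610×10¹⁷ = 4.770×10¹⁷ J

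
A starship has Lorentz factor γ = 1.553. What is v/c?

From γ = 1/√(1 - v²/c²):
1/γ² = 1/1.553² = 0.4146
v²/c² = 1 - 0.4146 = 0.5854
v/c = √(0.5854) = 0.7651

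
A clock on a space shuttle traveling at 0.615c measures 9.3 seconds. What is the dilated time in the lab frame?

Proper time Δt₀ = 9.3 seconds
γ = 1/√(1 - 0.615²) = 1.268
Δt = γΔt₀ = 1.268 × 9.3 = 11.79 seconds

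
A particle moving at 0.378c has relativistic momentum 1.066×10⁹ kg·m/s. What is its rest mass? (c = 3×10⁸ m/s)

γ = 1/√(1 - 0.378²) = 1.0801
v = 0.378 × 3×10⁸ = 1.134×10⁸ m/s
m = p/(γv) = 1.066×10⁹/(1.0801 × 1.134×10⁸) = 8.703 kg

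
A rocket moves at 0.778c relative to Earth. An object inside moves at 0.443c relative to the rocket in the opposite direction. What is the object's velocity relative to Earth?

Object's velocity in rocket frame is u' = -0.443c
u = (u' + v)/(1 + u'v/c²) = (v - 0.443)/(1 - 0.443·v/c²)
Numerator: 0.778 - 0.443 = 0.335
Denominator: 1 - 0.344654 = 0.655346
u = 0.335/0.655346 = 0.5112c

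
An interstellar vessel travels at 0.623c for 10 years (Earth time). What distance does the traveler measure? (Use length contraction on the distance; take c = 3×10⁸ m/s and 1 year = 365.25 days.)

Earth distance: d = v × t = 0.623c × 10 yr = 5.8981×10¹⁶ m
γ = 1.2784
d' = d/γ = 5.8981×10¹⁶/1.2784 = 4.614×10¹⁶ m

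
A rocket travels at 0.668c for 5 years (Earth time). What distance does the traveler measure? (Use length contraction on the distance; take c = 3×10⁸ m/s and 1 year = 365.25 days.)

Earth distance: d = v × t = 0.668c × 5 yr = 3.162×10¹⁶ m
γ = 1.344
d' = d/γ = 3.162×10¹⁶/1.344 = 2.353×10¹⁶ m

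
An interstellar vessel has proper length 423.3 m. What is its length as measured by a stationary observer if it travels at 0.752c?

Proper length L₀ = 423.3 m
γ = 1/√(1 - 0.752²) = 1.517
L = L₀/γ = 423.3/1.517 = 279.0 m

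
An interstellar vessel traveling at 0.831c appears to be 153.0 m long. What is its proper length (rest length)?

Contracted length L = 153.0 m
γ = 1/√(1 - 0.831²) = 1.7977
L₀ = γL = 1.7977 × 153.0 = 275.0 m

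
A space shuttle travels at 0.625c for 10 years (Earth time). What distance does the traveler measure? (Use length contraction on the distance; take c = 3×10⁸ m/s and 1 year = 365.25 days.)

Earth distance: d = v × t = 0.625c × 10 yr = 5.917×10¹⁶ m
γ = 1.281
d' = d/γ = 5.917×10¹⁶/1.281 = 4.619×10¹⁶ m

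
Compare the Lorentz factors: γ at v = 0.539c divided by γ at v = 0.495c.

γ₁ = 1/√(1 - 0.539²) = 1.1872
γ₂ = 1/√(1 - 0.495²) = 1.1509
γ₁/γ₂ = 1.1872/1.1509 = 1.032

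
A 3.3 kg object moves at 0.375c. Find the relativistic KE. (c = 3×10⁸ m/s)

γ = 1/√(1 - 0.375²) = 1.07872
γ - 1 = 0.07872
KE = (γ-1)mc² = 0.07872 × 3.3 × (3×10⁸)² = 2.338×10¹⁶ J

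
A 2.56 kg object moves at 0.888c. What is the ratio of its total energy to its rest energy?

E = γmc², E₀ = mc²
E/E₀ = γ = 1/√(1 - 0.888²) = 2.175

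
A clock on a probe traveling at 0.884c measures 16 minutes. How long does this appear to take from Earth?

Proper time Δt₀ = 16 minutes
γ = 1/√(1 - 0.884²) = 2.1391
Δt = γΔt₀ = 2.1391 × 16 = 34.23 minutes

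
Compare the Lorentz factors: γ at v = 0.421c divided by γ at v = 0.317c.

γ₁ = 1/√(1 - 0.421²) = 1.102
γ₂ = 1/√(1 - 0.317²) = 1.054
γ₁/γ₂ = 1.102/1.054 = 1.046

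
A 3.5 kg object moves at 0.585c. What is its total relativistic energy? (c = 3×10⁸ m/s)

γ = 1/√(1 - 0.585²) = 1.233
mc² = 3.5 × (3×10⁸)² = 3.150×10¹⁷ J
E = γmc² = 1.233 × 3.150×10¹⁷ = 3.884×10¹⁷ J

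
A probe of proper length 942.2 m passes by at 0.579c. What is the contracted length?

Proper length L₀ = 942.2 m
γ = 1/√(1 - 0.579²) = 1.2265
L = L₀/γ = 942.2/1.2265 = 768.2 m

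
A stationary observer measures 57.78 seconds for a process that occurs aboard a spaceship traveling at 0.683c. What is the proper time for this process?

Dilated time Δt = 57.78 seconds
γ = 1/√(1 - 0.683²) = 1.3691
Δt₀ = Δt/γ = 57.78/1.3691 = 42.20 seconds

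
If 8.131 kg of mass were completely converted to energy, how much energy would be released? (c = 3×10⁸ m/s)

Using E = mc²:
c² = (3×10⁸)² = 9×10¹⁶ m²/s²
E = 8.131 × 9×10¹⁶ = 7.318×10¹⁷ J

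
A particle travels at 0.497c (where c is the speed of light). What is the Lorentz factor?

v/c = 0.497, so (v/c)² = 0.247009
1 - (v/c)² = 0.752991
γ = 1/√(0.752991) = 1.152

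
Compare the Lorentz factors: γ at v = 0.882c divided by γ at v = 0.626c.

γ₁ = 1/√(1 - 0.882²) = 2.122
γ₂ = 1/√(1 - 0.626²) = 1.282
γ₁/γ₂ = 2.122/1.282 = 1.655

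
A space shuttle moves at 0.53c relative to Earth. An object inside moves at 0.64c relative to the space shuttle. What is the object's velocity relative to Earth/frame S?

u = (u' + v)/(1 + u'v/c²)
Numerator: 0.64 + 0.53 = 1.17
Denominator: 1 + 0.3392 = 1.3392
u = 1.17/1.3392 = 0.8737c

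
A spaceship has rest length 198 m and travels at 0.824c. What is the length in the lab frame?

Proper length L₀ = 198 m
γ = 1/√(1 - 0.824²) = 1.765
L = L₀/γ = 198/1.765 = 112.2 m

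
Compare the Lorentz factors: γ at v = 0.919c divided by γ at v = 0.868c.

γ₁ = 1/√(1 - 0.919²) = 2.536
γ₂ = 1/√(1 - 0.868²) = 2.014
γ₁/γ₂ = 2.536/2.014 = 1.259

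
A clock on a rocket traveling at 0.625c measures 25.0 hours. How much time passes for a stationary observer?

Proper time Δt₀ = 25.0 hours
γ = 1/√(1 - 0.625²) = 1.281
Δt = γΔt₀ = 1.281 × 25.0 = 32.03 hours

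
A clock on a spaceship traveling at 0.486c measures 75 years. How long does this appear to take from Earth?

Proper time Δt₀ = 75 years
γ = 1/√(1 - 0.486²) = 1.1442
Δt = γΔt₀ = 1.1442 × 75 = 85.82 years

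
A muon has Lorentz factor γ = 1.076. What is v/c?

From γ = 1/√(1 - v²/c²):
1/γ² = 1/1.076² = 0.8637
v²/c² = 1 - 0.8637 = 0.1363
v/c = √(0.1363) = 0.3692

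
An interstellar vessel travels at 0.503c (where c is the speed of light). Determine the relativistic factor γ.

v/c = 0.503, so (v/c)² = 0.253009
1 - (v/c)² = 0.746991
γ = 1/√(0.746991) = 1.157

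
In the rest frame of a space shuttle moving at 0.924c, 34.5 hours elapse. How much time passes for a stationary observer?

Proper time Δt₀ = 34.5 hours
γ = 1/√(1 - 0.924²) = 2.615
Δt = γΔt₀ = 2.615 × 34.5 = 90.22 hours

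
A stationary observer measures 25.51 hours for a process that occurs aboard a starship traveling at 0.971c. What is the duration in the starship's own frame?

Dilated time Δt = 25.51 hours
γ = 1/√(1 - 0.971²) = 4.1827
Δt₀ = Δt/γ = 25.51/4.1827 = 6.099 hours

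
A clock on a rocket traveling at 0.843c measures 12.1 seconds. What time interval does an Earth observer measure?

Proper time Δt₀ = 12.1 seconds
γ = 1/√(1 - 0.843²) = 1.859
Δt = γΔt₀ = 1.859 × 12.1 = 22.49 seconds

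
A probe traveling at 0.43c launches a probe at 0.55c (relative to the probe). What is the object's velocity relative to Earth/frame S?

u = (u' + v)/(1 + u'v/c²)
Numerator: 0.55 + 0.43 = 0.98
Denominator: 1 + 0.2365 = 1.2365
u = 0.98/1.2365 = 0.7926c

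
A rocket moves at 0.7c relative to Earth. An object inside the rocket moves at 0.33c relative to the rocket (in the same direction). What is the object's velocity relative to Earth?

u = (u' + v)/(1 + u'v/c²)
Numerator: 0.33 + 0.7 = 1.03
Denominator: 1 + 0.231 = 1.231
u = 1.03/1.231 = 0.8367c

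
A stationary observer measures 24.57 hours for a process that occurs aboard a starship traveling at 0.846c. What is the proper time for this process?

Dilated time Δt = 24.57 hours
γ = 1/√(1 - 0.846²) = 1.876
Δt₀ = Δt/γ = 24.57/1.876 = 13.10 hours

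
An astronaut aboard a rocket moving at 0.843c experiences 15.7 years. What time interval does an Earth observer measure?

Proper time Δt₀ = 15.7 years
γ = 1/√(1 - 0.843²) = 1.859
Δt = γΔt₀ = 1.859 × 15.7 = 29.19 years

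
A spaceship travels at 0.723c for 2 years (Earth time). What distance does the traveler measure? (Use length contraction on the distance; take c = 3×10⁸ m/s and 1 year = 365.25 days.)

Earth distance: d = v × t = 0.723c × 2 yr = 1.36897×10¹⁶ m
γ = 1.44750
d' = d/γ = 1.36897×10¹⁶/1.44750 = 9.457×10¹⁵ m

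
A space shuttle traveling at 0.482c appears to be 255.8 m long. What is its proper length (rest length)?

Contracted length L = 255.8 m
γ = 1/√(1 - 0.482²) = 1.14133
L₀ = γL = 1.14133 × 255.8 = 292.0 m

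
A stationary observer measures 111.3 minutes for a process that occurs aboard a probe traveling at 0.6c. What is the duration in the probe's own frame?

Dilated time Δt = 111.3 minutes
γ = 1/√(1 - 0.6²) = 1.250
Δt₀ = Δt/γ = 111.3/1.250 = 89.04 minutes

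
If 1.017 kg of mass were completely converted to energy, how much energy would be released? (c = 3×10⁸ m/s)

Using E = mc²:
c² = (3×10⁸)² = 9×10¹⁶ m²/s²
E = 1.017 × 9×10¹⁶ = 9.153×10¹⁶ J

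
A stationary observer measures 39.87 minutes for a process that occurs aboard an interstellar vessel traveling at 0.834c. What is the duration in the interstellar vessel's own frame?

Dilated time Δt = 39.87 minutes
γ = 1/√(1 - 0.834²) = 1.812
Δt₀ = Δt/γ = 39.87/1.812 = 22.00 minutes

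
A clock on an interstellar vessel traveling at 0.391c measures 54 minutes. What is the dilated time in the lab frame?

Proper time Δt₀ = 54 minutes
γ = 1/√(1 - 0.391²) = 1.0865
Δt = γΔt₀ = 1.0865 × 54 = 58.67 minutes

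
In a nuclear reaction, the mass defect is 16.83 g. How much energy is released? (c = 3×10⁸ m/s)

Convert mass defect: Δm = 16.83 g = 0.01683 kg
E = Δm·c² = 0.01683 × (3×10⁸)²
= 0.01683 × 9×10¹⁶ = 1.515×10¹⁵ J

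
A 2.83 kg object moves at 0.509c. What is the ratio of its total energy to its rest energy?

E = γmc², E₀ = mc²
E/E₀ = γ = 1/√(1 - 0.509²) = 1.162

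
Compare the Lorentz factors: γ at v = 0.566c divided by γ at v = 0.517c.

γ₁ = 1/√(1 - 0.566²) = 1.2130
γ₂ = 1/√(1 - 0.517²) = 1.1682
γ₁/γ₂ = 1.2130/1.1682 = 1.038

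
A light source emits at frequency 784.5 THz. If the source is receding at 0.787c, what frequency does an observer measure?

β = v/c = 0.787
(1-β)/(1+β) = 0.213/1.787 = 0.11919
Doppler factor = √(0.11919) = 0.3452
f_obs = 784.5 × 0.3452 = 270.8 THz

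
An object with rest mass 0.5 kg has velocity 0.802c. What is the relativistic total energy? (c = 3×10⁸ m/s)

γ = 1/√(1 - 0.802²) = 1.67413
mc² = 0.5 × (3×10⁸)² = 4.500×10¹⁶ J
E = γmc² = 1.67413 × 4.500×10¹⁶ = 7.534×10¹⁶ J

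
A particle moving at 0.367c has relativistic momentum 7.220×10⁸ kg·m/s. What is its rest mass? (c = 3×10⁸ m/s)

γ = 1/√(1 - 0.367²) = 1.075
v = 0.367 × 3×10⁸ = 1.101×10⁸ m/s
m = p/(γv) = 7.220×10⁸/(1.075 × 1.101×10⁸) = 6.100 kg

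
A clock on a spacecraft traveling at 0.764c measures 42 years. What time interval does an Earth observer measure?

Proper time Δt₀ = 42 years
γ = 1/√(1 - 0.764²) = 1.54987
Δt = γΔt₀ = 1.54987 × 42 = 65.09 years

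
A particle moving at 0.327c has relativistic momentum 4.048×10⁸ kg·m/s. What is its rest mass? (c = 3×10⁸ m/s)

γ = 1/√(1 - 0.327²) = 1.058
v = 0.327 × 3×10⁸ = 9.810×10⁷ m/s
m = p/(γv) = 4.048×10⁸/(1.058 × 9.810×10⁷) = 3.900 kg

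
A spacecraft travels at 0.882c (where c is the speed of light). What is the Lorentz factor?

v/c = 0.882, so (v/c)² = 0.777924
1 - (v/c)² = 0.222076
γ = 1/√(0.222076) = 2.122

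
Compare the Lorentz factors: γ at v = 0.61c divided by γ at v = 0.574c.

γ₁ = 1/√(1 - 0.61²) = 1.2620
γ₂ = 1/√(1 - 0.574²) = 1.2212
γ₁/γ₂ = 1.2620/1.2212 = 1.033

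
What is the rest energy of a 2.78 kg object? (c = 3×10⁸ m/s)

c² = (3×10⁸)² = 9.000×10¹⁶ m²/s²
E₀ = mc² = 2.78 × 9.000×10¹⁶ = 2.502×10¹⁷ J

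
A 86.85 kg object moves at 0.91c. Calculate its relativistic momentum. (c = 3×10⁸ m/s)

γ = 1/√(1 - 0.91²) = 2.412
v = 0.91 × 3×10⁸ = 2.730×10⁸ m/s
p = γmv = 2.412 × 86.85 × 2.730×10⁸ = 5.719×10¹⁰ kg·m/s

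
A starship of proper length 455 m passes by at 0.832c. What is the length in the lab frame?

Proper length L₀ = 455 m
γ = 1/√(1 - 0.832²) = 1.803
L = L₀/γ = 455/1.803 = 252.4 m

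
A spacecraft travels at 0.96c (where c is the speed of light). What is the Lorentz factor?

v/c = 0.96, so (v/c)² = 0.9216
1 - (v/c)² = 0.0784
γ = 1/√(0.0784) = 3.571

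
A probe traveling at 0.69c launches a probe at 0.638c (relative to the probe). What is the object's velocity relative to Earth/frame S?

u = (u' + v)/(1 + u'v/c²)
Numerator: 0.638 + 0.69 = 1.328
Denominator: 1 + 0.44022 = 1.44022
u = 1.328/1.44022 = 0.9221c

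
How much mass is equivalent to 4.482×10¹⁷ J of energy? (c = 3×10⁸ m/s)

From E = mc², we get m = E/c²
c² = (3×10⁸)² = 9×10¹⁶ m²/s²
m = 4.482×10¹⁷ / 9×10¹⁶ = 4.980 kg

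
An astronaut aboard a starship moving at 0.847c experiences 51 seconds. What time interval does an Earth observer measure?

Proper time Δt₀ = 51 seconds
γ = 1/√(1 - 0.847²) = 1.8811
Δt = γΔt₀ = 1.8811 × 51 = 95.94 seconds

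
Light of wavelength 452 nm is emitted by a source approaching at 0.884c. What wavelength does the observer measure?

β = 0.884
Wavelength Doppler factor = √(0.116/1.884) = √(0.061571) = 0.24814
λ_obs = 452 × 0.24814 = 112.2 nm (blueshift)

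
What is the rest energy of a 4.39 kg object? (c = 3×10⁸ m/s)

c² = (3×10⁸)² = 9.000×10¹⁶ m²/s²
E₀ = mc² = 4.39 × 9.000×10¹⁶ = 3.951×10¹⁷ J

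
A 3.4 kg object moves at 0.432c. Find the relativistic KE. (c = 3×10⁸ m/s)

γ = 1/√(1 - 0.432²) = 1.1088
γ - 1 = 0.1088
KE = (γ-1)mc² = 0.1088 × 3.4 × (3×10⁸)² = 3.329×10¹⁶ J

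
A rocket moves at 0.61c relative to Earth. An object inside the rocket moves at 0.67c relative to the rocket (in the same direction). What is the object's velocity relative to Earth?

u = (u' + v)/(1 + u'v/c²)
Numerator: 0.67 + 0.61 = 1.28
Denominator: 1 + 0.4087 = 1.4087
u = 1.28/1.4087 = 0.9086c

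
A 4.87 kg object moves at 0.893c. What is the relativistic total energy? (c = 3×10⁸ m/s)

γ = 1/√(1 - 0.893²) = 2.222
mc² = 4.87 × (3×10⁸)² = 4.383×10¹⁷ J
E = γmc² = 2.222 × 4.383×10¹⁷ = 9.739×10¹⁷ J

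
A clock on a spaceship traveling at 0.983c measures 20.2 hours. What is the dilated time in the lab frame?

Proper time Δt₀ = 20.2 hours
γ = 1/√(1 - 0.983²) = 5.446
Δt = γΔt₀ = 5.446 × 20.2 = 110.0 hours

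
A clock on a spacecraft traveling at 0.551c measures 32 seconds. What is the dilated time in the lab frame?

Proper time Δt₀ = 32 seconds
γ = 1/√(1 - 0.551²) = 1.1983
Δt = γΔt₀ = 1.1983 × 32 = 38.35 seconds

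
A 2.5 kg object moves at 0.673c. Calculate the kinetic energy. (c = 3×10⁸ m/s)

γ = 1/√(1 - 0.673²) = 1.352
γ - 1 = 0.3520
KE = (γ-1)mc² = 0.3520 × 2.5 × (3×10⁸)² = 7.920×10¹⁶ J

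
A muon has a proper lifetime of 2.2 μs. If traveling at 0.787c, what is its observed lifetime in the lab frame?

Proper lifetime τ₀ = 2.2 μs
γ = 1/√(1 - 0.787²) = 1.621
τ = γτ₀ = 1.621 × 2.2 μs = 3.566 μs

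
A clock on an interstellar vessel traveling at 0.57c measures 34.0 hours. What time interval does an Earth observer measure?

Proper time Δt₀ = 34.0 hours
γ = 1/√(1 - 0.57²) = 1.217
Δt = γΔt₀ = 1.217 × 34.0 = 41.38 hours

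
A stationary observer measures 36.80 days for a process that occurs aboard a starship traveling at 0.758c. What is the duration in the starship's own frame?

Dilated time Δt = 36.80 days
γ = 1/√(1 - 0.758²) = 1.5331
Δt₀ = Δt/γ = 36.80/1.5331 = 24.00 days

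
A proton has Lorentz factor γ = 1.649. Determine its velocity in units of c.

From γ = 1/√(1 - v²/c²):
1/γ² = 1/1.649² = 0.3678
v²/c² = 1 - 0.3678 = 0.6322
v/c = √(0.6322) = 0.7951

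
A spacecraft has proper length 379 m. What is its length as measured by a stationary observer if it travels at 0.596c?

Proper length L₀ = 379 m
γ = 1/√(1 - 0.596²) = 1.2454
L = L₀/γ = 379/1.2454 = 304.3 m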